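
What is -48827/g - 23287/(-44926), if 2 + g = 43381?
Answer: -169062147/278406422 ≈ -0.60725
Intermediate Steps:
g = 43379 (g = -2 + 43381 = 43379)
-48827/g - 23287/(-44926) = -48827/43379 - 23287/(-44926) = -48827*1/43379 - 23287*(-1/44926) = -48827/43379 + 23287/44926 = -169062147/278406422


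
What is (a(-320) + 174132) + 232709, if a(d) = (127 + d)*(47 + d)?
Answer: 459530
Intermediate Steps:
a(d) = (47 + d)*(127 + d)
(a(-320) + 174132) + 232709 = ((5969 + (-320)² + 174*(-320)) + 174132) + 232709 = ((5969 + 102400 - 55680) + 174132) + 232709 = (52689 + 174132) + 232709 = 226821 + 232709 = 459530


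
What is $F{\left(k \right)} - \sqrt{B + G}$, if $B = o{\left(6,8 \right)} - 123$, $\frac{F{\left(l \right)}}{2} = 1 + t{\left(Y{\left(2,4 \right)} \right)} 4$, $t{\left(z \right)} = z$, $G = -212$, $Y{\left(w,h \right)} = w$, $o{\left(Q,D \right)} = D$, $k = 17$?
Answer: $18 - i \sqrt{327} \approx 18.0 - 18.083 i$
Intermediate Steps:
$F{\left(l \right)} = 18$ ($F{\left(l \right)} = 2 \left(1 + 2 \cdot 4\right) = 2 \left(1 + 8\right) = 2 \cdot 9 = 18$)
$B = -115$ ($B = 8 - 123 = -115$)
$F{\left(k \right)} - \sqrt{B + G} = 18 - \sqrt{-115 - 212} = 18 - \sqrt{-327} = 18 - i \sqrt{327}$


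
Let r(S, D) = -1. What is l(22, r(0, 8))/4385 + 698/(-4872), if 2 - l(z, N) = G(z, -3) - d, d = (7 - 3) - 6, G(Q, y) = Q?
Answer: -1583957/10681860 ≈ -0.14828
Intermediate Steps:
d = -2 (d = 4 - 6 = -2)
l(z, N) = -z (l(z, N) = 2 - (z - 1*(-2)) = 2 - (z + 2) = 2 - (2 + z) = 2 + (-2 - z) = -z)
l(22, r(0, 8))/4385 + 698/(-4872) = -1*22/4385 + 698/(-4872) = -22*1/4385 + 698*(-1/4872) = -22/4385 - 349/2436 = -1583957/10681860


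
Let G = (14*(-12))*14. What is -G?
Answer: 2352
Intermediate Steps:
G = -2352 (G = -168*14 = -2352)
-G = -1*(-2352) = 2352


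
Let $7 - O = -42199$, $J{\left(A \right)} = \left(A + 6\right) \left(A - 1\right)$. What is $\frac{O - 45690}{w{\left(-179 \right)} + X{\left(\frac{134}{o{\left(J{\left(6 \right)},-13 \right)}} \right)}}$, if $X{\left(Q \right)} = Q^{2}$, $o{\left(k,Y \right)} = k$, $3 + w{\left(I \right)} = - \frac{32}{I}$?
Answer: $- \frac{561272400}{349031} \approx -1608.1$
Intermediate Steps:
$w{\left(I \right)} = -3 - \frac{32}{I}$
$J{\left(A \right)} = \left(-1 + A\right) \left(6 + A\right)$ ($J{\left(A \right)} = \left(6 + A\right) \left(-1 + A\right) = \left(-1 + A\right) \left(6 + A\right)$)
$O = 42206$ ($O = 7 - -42199 = 7 + 42199 = 42206$)
$\frac{O - 45690}{w{\left(-179 \right)} + X{\left(\frac{134}{o{\left(J{\left(6 \right)},-13 \right)}} \right)}} = \frac{42206 - 45690}{\left(-3 - \frac{32}{-179}\right) + \left(\frac{134}{-6 + 6^{2} + 5 \cdot 6}\right)^{2}} = - \frac{3484}{\left(-3 - - \frac{32}{179}\right) + \left(\frac{134}{-6 + 36 + 30}\right)^{2}} = - \frac{3484}{\left(-3 + \frac{32}{179}\right) + \left(\frac{134}{60}\right)^{2}} = - \frac{3484}{- \frac{505}{179} + \left(134 \cdot \frac{1}{60}\right)^{2}} = - \frac{3484}{- \frac{505}{179} + \left(\frac{67}{30}\right)^{2}} = - \frac{3484}{- \frac{505}{179} + \frac{4489}{900}} = - \frac{3484}{\frac{349031}{161100}} = \left(-3484\right) \frac{161100}{349031} = - \frac{561272400}{349031}$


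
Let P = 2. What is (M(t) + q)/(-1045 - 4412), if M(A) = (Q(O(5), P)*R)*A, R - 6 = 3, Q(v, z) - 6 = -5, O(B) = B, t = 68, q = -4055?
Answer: 3443/5457 ≈ 0.63093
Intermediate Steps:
Q(v, z) = 1 (Q(v, z) = 6 - 5 = 1)
R = 9 (R = 6 + 3 = 9)
M(A) = 9*A (M(A) = (1*9)*A = 9*A)
(M(t) + q)/(-1045 - 4412) = (9*68 - 4055)/(-1045 - 4412) = (612 - 4055)/(-5457) = -3443*(-1/5457) = 3443/5457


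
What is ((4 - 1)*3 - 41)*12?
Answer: -384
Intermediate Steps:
((4 - 1)*3 - 41)*12 = (3*3 - 41)*12 = (9 - 41)*12 = -32*12 = -384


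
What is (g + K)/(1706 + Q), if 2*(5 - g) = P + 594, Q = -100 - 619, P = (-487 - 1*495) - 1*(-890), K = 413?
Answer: 167/987 ≈ 0.16920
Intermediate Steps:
P = -92 (P = (-487 - 495) + 890 = -982 + 890 = -92)
Q = -719
g = -246 (g = 5 - (-92 + 594)/2 = 5 - ½*502 = 5 - 251 = -246)
(g + K)/(1706 + Q) = (-246 + 413)/(1706 - 719) = 167/987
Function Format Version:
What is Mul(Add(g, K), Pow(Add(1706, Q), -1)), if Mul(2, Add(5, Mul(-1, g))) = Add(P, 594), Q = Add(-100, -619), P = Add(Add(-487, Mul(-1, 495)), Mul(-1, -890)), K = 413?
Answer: Rational(167, 987) ≈ 0.16920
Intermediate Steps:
P = -92 (P = Add(Add(-487, -495), 890) = Add(-982, 890) = -92)
Q = -719
g = -246 (g = Add(5, Mul(Rational(-1, 2), Add(-92, 594))) = Add(5, Mul(Rational(-1, 2), 502)) = Add(5, -251) = -246)
Mul(Add(g, K), Pow(Add(1706, Q), -1)) = Mul(Add(-246, 413), Pow(Add(1706, -719), -1)) = Mul(167, Pow(987, -1)) = Mul(167, Rational(1, 987)) = Rational(167, 987)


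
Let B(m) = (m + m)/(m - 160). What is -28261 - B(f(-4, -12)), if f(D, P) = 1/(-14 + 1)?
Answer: -58811143/2081 ≈ -28261.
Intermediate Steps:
f(D, P) = -1/13 (f(D, P) = 1/(-13) = -1/13)
B(m) = 2*m/(-160 + m) (B(m) = (2*m)/(-160 + m) = 2*m/(-160 + m))
-28261 - B(f(-4, -12)) = -28261 - 2*(-1)/(13*(-160 - 1/13)) = -28261 - 2*(-1)/(13*(-2081/13)) = -28261 - 2*(-1)*(-13)/(13*2081) = -28261 - 1*2/2081 = -28261 - 2/2081 = -58811143/2081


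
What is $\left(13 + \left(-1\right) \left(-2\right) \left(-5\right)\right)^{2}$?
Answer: $9$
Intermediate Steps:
$\left(13 + \left(-1\right) \left(-2\right) \left(-5\right)\right)^{2} = \left(13 + 2 \left(-5\right)\right)^{2} = \left(13 - 10\right)^{2} = 3^{2} = 9$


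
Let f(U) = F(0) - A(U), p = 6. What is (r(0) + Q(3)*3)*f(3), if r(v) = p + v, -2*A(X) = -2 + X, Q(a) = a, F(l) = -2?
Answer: -45/2 ≈ -22.500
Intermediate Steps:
A(X) = 1 - X/2 (A(X) = -(-2 + X)/2 = 1 - X/2)
r(v) = 6 + v
f(U) = -3 + U/2 (f(U) = -2 - (1 - U/2) = -2 + (-1 + U/2) = -3 + U/2)
(r(0) + Q(3)*3)*f(3) = ((6 + 0) + 3*3)*(-3 + (½)*3) = (6 + 9)*(-3 + 3/2) = 15*(-3/2) = -45/2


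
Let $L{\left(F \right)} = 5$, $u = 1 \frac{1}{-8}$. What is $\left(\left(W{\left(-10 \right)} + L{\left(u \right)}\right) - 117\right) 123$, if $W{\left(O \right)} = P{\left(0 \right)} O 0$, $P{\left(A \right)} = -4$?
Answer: $-13776$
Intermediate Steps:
$W{\left(O \right)} = 0$ ($W{\left(O \right)} = - 4 O 0 = 0$)
$u = - \frac{1}{8}$ ($u = 1 \left(- \frac{1}{8}\right) = - \frac{1}{8} \approx -0.125$)
$\left(\left(W{\left(-10 \right)} + L{\left(u \right)}\right) - 117\right) 123 = \left(\left(0 + 5\right) - 117\right) 123 = \left(5 - 117\right) 123 = \left(-112\right) 123 = -13776$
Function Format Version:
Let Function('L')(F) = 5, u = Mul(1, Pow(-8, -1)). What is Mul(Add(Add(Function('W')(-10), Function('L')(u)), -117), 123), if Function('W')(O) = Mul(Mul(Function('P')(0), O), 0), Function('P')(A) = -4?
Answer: -13776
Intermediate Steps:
Function('W')(O) = 0 (Function('W')(O) = Mul(Mul(-4, O), 0) = 0)
u = Rational(-1, 8) (u = Mul(1, Rational(-1, 8)) = Rational(-1, 8) ≈ -0.12500)
Mul(Add(Add(Function('W')(-10), Function('L')(u)), -117), 123) = Mul(Add(Add(0, 5), -117), 123) = Mul(Add(5, -117), 123) = Mul(-112, 123) = -13776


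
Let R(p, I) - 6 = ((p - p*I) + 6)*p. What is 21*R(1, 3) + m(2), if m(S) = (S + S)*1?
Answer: 214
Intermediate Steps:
R(p, I) = 6 + p*(6 + p - I*p) (R(p, I) = 6 + ((p - p*I) + 6)*p = 6 + ((p - I*p) + 6)*p = 6 + (6 + p - I*p)*p = 6 + p*(6 + p - I*p))
m(S) = 2*S (m(S) = (2*S)*1 = 2*S)
21*R(1, 3) + m(2) = 21*(6 + 1² + 6*1 - 1*3*1²) + 2*2 = 21*(6 + 1 + 6 - 1*3*1) + 4 = 21*(6 + 1 + 6 - 3) + 4 = 21*10 + 4 = 210 + 4 = 214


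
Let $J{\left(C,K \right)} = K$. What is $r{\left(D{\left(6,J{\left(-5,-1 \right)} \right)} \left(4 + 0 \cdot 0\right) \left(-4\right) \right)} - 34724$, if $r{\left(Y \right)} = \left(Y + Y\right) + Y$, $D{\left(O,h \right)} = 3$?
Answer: $-34868$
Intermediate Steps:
$r{\left(Y \right)} = 3 Y$ ($r{\left(Y \right)} = 2 Y + Y = 3 Y$)
$r{\left(D{\left(6,J{\left(-5,-1 \right)} \right)} \left(4 + 0 \cdot 0\right) \left(-4\right) \right)} - 34724 = 3 \cdot 3 \left(4 + 0 \cdot 0\right) \left(-4\right) - 34724 = 3 \cdot 3 \left(4 + 0\right) \left(-4\right) - 34724 = 3 \cdot 3 \cdot 4 \left(-4\right) - 34724 = 3 \cdot 12 \left(-4\right) - 34724 = 3 \left(-48\right) - 34724 = -144 - 34724 = -34868$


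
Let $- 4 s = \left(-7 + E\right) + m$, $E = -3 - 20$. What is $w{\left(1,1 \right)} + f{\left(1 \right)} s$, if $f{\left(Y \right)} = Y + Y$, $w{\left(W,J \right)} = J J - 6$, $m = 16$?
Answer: $2$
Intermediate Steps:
$w{\left(W,J \right)} = -6 + J^{2}$ ($w{\left(W,J \right)} = J^{2} - 6 = -6 + J^{2}$)
$f{\left(Y \right)} = 2 Y$
$E = -23$ ($E = -3 - 20 = -23$)
$s = \frac{7}{2}$ ($s = - \frac{\left(-7 - 23\right) + 16}{4} = - \frac{-30 + 16}{4} = \left(- \frac{1}{4}\right) \left(-14\right) = \frac{7}{2} \approx 3.5$)
$w{\left(1,1 \right)} + f{\left(1 \right)} s = \left(-6 + 1^{2}\right) + 2 \cdot 1 \cdot \frac{7}{2} = \left(-6 + 1\right) + 2 \cdot \frac{7}{2} = -5 + 7 = 2$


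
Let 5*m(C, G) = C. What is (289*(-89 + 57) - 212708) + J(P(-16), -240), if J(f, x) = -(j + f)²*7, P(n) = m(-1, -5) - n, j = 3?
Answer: -5610752/25 ≈ -2.2443e+5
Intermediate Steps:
m(C, G) = C/5
P(n) = -⅕ - n (P(n) = (⅕)*(-1) - n = -⅕ - n)
J(f, x) = -7*(3 + f)² (J(f, x) = -(3 + f)²*7 = -7*(3 + f)²)
(289*(-89 + 57) - 212708) + J(P(-16), -240) = (289*(-89 + 57) - 212708) - 7*(3 + (-⅕ - 1*(-16)))² = (289*(-32) - 212708) - 7*(3 + (-⅕ + 16))² = (-9248 - 212708) - 7*(3 + 79/5)² = -221956 - 7*(94/5)² = -221956 - 7*8836/25 = -221956 - 61852/25 = -5610752/25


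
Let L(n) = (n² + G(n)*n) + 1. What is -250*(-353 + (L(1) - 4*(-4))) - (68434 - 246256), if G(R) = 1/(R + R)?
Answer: 261447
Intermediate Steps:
G(R) = 1/(2*R)
L(n) = 3/2 + n² (L(n) = (n² + (1/(2*n))*n) + 1 = (n² + ½) + 1 = (½ + n²) + 1 = 3/2 + n²)
-250*(-353 + (L(1) - 4*(-4))) - (68434 - 246256) = -250*(-353 + ((3/2 + 1²) - 4*(-4))) - (68434 - 246256) = -250*(-353 + ((3/2 + 1) + 16)) - 1*(-177822) = -250*(-353 + (5/2 + 16)) + 177822 = -250*(-353 + 37/2) + 177822 = -250*(-669/2) + 177822 = 83625 + 177822 = 261447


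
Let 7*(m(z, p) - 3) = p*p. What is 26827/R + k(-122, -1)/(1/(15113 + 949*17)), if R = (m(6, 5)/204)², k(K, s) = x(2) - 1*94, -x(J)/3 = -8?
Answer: 12519257912/529 ≈ 2.3666e+7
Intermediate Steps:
m(z, p) = 3 + p²/7 (m(z, p) = 3 + (p*p)/7 = 3 + p²/7)
x(J) = 24 (x(J) = -3*(-8) = 24)
k(K, s) = -70 (k(K, s) = 24 - 1*94 = 24 - 94 = -70)
R = 529/509796 (R = ((3 + (⅐)*5²)/204)² = ((3 + (⅐)*25)*(1/204))² = ((3 + 25/7)*(1/204))² = ((46/7)*(1/204))² = (23/714)² = 529/509796 ≈ 0.0010377)
26827/R + k(-122, -1)/(1/(15113 + 949*17)) = 26827/(529/509796) - 70/(1/(15113 + 949*17)) = 26827*(509796/529) - 70/(1/(15113 + 16133)) = 13676297292/529 - 70/(1/31246) = 13676297292/529 - 70/1/31246 = 13676297292/529 - 70*31246 = 13676297292/529 - 2187220 = 12519257912/529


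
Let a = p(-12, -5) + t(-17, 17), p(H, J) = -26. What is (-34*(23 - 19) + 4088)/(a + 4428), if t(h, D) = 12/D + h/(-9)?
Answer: 604656/673903 ≈ 0.89724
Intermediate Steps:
t(h, D) = 12/D - h/9 (t(h, D) = 12/D + h*(-1/9) = 12/D - h/9)
a = -3581/153 (a = -26 + (12/17 - 1/9*(-17)) = -26 + (12*(1/17) + 17/9) = -26 + (12/17 + 17/9) = -26 + 397/153 = -3581/153 ≈ -23.405)
(-34*(23 - 19) + 4088)/(a + 4428) = (-34*(23 - 19) + 4088)/(-3581/153 + 4428) = (-34*4 + 4088)/(673903/153) = (-136 + 4088)*(153/673903) = 3952*(153/673903) = 604656/673903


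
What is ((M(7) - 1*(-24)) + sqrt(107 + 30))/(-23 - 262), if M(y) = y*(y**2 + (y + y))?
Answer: -31/19 - sqrt(137)/285 ≈ -1.6726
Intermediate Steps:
M(y) = y*(y**2 + 2*y)
((M(7) - 1*(-24)) + sqrt(107 + 30))/(-23 - 262) = ((7**2*(2 + 7) - 1*(-24)) + sqrt(107 + 30))/(-23 - 262) = ((49*9 + 24) + sqrt(137))/(-285) = -((441 + 24) + sqrt(137))/285 = -(465 + sqrt(137))/285 = -31/19 - sqrt(137)/285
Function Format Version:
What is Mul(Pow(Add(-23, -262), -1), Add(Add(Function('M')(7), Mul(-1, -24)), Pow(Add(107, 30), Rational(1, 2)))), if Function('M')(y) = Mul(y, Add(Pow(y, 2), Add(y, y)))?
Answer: Add(Rational(-31, 19), Mul(Rational(-1, 285), Pow(137, Rational(1, 2)))) ≈ -1.6726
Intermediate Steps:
Function('M')(y) = Mul(y, Add(Pow(y, 2), Mul(2, y)))
Mul(Pow(Add(-23, -262), -1), Add(Add(Function('M')(7), Mul(-1, -24)), Pow(Add(107, 30), Rational(1, 2)))) = Mul(Pow(Add(-23, -262), -1), Add(Add(Mul(Pow(7, 2), Add(2, 7)), Mul(-1, -24)), Pow(Add(107, 30), Rational(1, 2)))) = Mul(Pow(-285, -1), Add(Add(Mul(49, 9), 24), Pow(137, Rational(1, 2)))) = Mul(Rational(-1, 285), Add(Add(441, 24), Pow(137, Rational(1, 2)))) = Mul(Rational(-1, 285), Add(465, Pow(137, Rational(1, 2)))) = Add(Rational(-31, 19), Mul(Rational(-1, 285), Pow(137, Rational(1, 2))))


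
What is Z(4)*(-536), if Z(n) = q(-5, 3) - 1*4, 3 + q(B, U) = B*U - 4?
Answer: 13936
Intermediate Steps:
q(B, U) = -7 + B*U (q(B, U) = -3 + (B*U - 4) = -3 + (-4 + B*U) = -7 + B*U)
Z(n) = -26 (Z(n) = (-7 - 5*3) - 1*4 = (-7 - 15) - 4 = -22 - 4 = -26)
Z(4)*(-536) = -26*(-536) = 13936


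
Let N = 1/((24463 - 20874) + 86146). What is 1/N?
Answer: 89735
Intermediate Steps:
N = 1/89735 (N = 1/(3589 + 86146) = 1/89735 ≈ 1.1144e-5)
1/N = 1/(1/89735) = 89735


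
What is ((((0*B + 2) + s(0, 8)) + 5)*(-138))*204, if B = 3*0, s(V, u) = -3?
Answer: -112608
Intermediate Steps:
B = 0
((((0*B + 2) + s(0, 8)) + 5)*(-138))*204 = ((((0*0 + 2) - 3) + 5)*(-138))*204 = ((((0 + 2) - 3) + 5)*(-138))*204 = (((2 - 3) + 5)*(-138))*204 = ((-1 + 5)*(-138))*204 = (4*(-138))*204 = -552*204 = -112608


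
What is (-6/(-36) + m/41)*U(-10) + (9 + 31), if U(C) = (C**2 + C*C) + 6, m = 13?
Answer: 17177/123 ≈ 139.65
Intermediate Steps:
U(C) = 6 + 2*C**2 (U(C) = (C**2 + C**2) + 6 = 2*C**2 + 6 = 6 + 2*C**2)
(-6/(-36) + m/41)*U(-10) + (9 + 31) = (-6/(-36) + 13/41)*(6 + 2*(-10)**2) + (9 + 31) = (-6*(-1/36) + 13*(1/41))*(6 + 2*100) + 40 = (1/6 + 13/41)*(6 + 200) + 40 = (119/246)*206 + 40 = 12257/123 + 40 = 17177/123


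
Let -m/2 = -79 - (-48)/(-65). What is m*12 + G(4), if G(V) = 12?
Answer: 125172/65 ≈ 1925.7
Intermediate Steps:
m = 10366/65 (m = -2*(-79 - (-48)/(-65)) = -2*(-79 - (-48)*(-1)/65) = -2*(-79 - 1*48/65) = -2*(-79 - 48/65) = -2*(-5183/65) = 10366/65 ≈ 159.48)
m*12 + G(4) = (10366/65)*12 + 12 = 124392/65 + 12 = 125172/65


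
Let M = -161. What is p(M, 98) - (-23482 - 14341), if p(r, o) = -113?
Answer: 37710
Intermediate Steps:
p(M, 98) - (-23482 - 14341) = -113 - (-23482 - 14341) = -113 - 1*(-37823) = -113 + 37823 = 37710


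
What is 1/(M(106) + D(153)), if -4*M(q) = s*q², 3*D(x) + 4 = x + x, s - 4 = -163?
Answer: 3/1340195 ≈ 2.2385e-6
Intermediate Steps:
s = -159 (s = 4 - 163 = -159)
D(x) = -4/3 + 2*x/3 (D(x) = -4/3 + (x + x)/3 = -4/3 + (2*x)/3 = -4/3 + 2*x/3)
M(q) = 159*q²/4 (M(q) = -(-159)*q²/4 = 159*q²/4)
1/(M(106) + D(153)) = 1/((159/4)*106² + (-4/3 + (⅔)*153)) = 1/((159/4)*11236 + (-4/3 + 102)) = 1/(446631 + 302/3) = 1/(1340195/3) = 3/1340195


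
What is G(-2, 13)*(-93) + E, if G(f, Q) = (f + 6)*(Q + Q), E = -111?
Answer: -9783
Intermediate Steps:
G(f, Q) = 2*Q*(6 + f) (G(f, Q) = (6 + f)*(2*Q) = 2*Q*(6 + f))
G(-2, 13)*(-93) + E = (2*13*(6 - 2))*(-93) - 111 = (2*13*4)*(-93) - 111 = 104*(-93) - 111 = -9672 - 111 = -9783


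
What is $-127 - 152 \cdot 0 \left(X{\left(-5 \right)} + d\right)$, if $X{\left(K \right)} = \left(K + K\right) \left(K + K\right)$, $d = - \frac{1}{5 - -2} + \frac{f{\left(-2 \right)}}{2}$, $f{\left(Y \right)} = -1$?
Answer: $-127$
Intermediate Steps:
$d = - \frac{9}{14}$ ($d = - \frac{1}{5 - -2} - \frac{1}{2} = - \frac{1}{5 + 2} - \frac{1}{2} = - \frac{1}{7} - \frac{1}{2} = - \frac{9}{14} \approx -0.64286$)
$X{\left(K \right)} = 4 K^{2}$ ($X{\left(K \right)} = 2 K 2 K = 4 K^{2}$)
$-127 - 152 \cdot 0 \left(X{\left(-5 \right)} + d\right) = -127 - 152 \cdot 0 \left(4 \left(-5\right)^{2} - \frac{9}{14}\right) = -127 - 152 \cdot 0 \left(4 \cdot 25 - \frac{9}{14}\right) = -127 - 152 \cdot 0 \left(100 - \frac{9}{14}\right) = -127 - 152 \cdot 0 \cdot \frac{1391}{14} = -127 - 0 = -127 + 0 = -127$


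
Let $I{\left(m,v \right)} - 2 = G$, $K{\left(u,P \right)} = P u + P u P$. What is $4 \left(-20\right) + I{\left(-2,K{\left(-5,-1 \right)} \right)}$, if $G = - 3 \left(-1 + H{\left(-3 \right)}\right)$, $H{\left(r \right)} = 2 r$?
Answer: $-57$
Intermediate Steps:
$K{\left(u,P \right)} = P u + u P^{2}$
$G = 21$ ($G = - 3 \left(-1 + 2 \left(-3\right)\right) = - 3 \left(-1 - 6\right) = \left(-3\right) \left(-7\right) = 21$)
$I{\left(m,v \right)} = 23$ ($I{\left(m,v \right)} = 2 + 21 = 23$)
$4 \left(-20\right) + I{\left(-2,K{\left(-5,-1 \right)} \right)} = 4 \left(-20\right) + 23 = -80 + 23 = -57$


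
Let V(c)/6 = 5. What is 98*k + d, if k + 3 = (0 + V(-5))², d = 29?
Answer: 87935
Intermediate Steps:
V(c) = 30 (V(c) = 6*5 = 30)
k = 897 (k = -3 + (0 + 30)² = -3 + 30² = -3 + 900 = 897)
98*k + d = 98*897 + 29 = 87906 + 29 = 87935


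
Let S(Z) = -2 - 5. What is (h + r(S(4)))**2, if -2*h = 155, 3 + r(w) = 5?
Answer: 22801/4 ≈ 5700.3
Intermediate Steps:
S(Z) = -7
r(w) = 2 (r(w) = -3 + 5 = 2)
h = -155/2 (h = -1/2*155 = -155/2 ≈ -77.500)
(h + r(S(4)))**2 = (-155/2 + 2)**2 = (-151/2)**2 = 22801/4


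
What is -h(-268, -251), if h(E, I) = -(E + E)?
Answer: -536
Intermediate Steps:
h(E, I) = -2*E
-h(-268, -251) = -(-2)*(-268) = -1*536 = -536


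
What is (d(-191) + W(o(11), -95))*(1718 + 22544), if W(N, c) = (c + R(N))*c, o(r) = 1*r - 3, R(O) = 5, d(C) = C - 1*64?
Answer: 201253290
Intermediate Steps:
d(C) = -64 + C (d(C) = C - 64 = -64 + C)
o(r) = -3 + r (o(r) = r - 3 = -3 + r)
W(N, c) = c*(5 + c) (W(N, c) = (c + 5)*c = (5 + c)*c = c*(5 + c))
(d(-191) + W(o(11), -95))*(1718 + 22544) = ((-64 - 191) - 95*(5 - 95))*(1718 + 22544) = (-255 - 95*(-90))*24262 = (-255 + 8550)*24262 = 8295*24262 = 201253290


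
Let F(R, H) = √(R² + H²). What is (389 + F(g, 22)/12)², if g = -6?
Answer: (2334 + √130)²/36 ≈ 1.5280e+5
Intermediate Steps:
F(R, H) = √(H² + R²)
(389 + F(g, 22)/12)² = (389 + √(22² + (-6)²)/12)² = (389 + √(484 + 36)*(1/12))² = (389 + √520*(1/12))² = (389 + (2*√130)*(1/12))² = (389 + √130/6)²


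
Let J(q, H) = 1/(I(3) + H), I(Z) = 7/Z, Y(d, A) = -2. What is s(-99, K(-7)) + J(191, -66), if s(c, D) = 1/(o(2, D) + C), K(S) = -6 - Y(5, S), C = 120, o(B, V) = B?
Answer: -175/23302 ≈ -0.0075101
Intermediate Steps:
K(S) = -4 (K(S) = -6 - 1*(-2) = -6 + 2 = -4)
J(q, H) = 1/(7/3 + H)
s(c, D) = 1/122 (s(c, D) = 1/(2 + 120) = 1/122)
s(-99, K(-7)) + J(191, -66) = 1/122 + 3/(7 + 3*(-66)) = 1/122 + 3/(7 - 198) = 1/122 + 3/(-191) = 1/122 + 3*(-1/191) = 1/122 - 3/191 = -175/23302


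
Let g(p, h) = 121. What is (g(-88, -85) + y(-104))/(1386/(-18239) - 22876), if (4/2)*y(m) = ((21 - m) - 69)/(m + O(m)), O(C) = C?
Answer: -1763571/333789400 ≈ -0.0052835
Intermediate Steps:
y(m) = (-48 - m)/(4*m) (y(m) = (((21 - m) - 69)/(m + m))/2 = ((-48 - m)/((2*m)))/2 = ((-48 - m)*(1/(2*m)))/2 = ((-48 - m)/(2*m))/2 = (-48 - m)/(4*m))
(g(-88, -85) + y(-104))/(1386/(-18239) - 22876) = (121 + (¼)*(-48 - 1*(-104))/(-104))/(1386/(-18239) - 22876) = (121 + (¼)*(-1/104)*(-48 + 104))/(1386*(-1/18239) - 22876) = (121 + (¼)*(-1/104)*56)/(-1386/18239 - 22876) = (121 - 7/52)/(-417236750/18239) = (6285/52)*(-18239/417236750) = -1763571/333789400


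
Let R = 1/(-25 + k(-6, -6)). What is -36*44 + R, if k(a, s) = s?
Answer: -49105/31 ≈ -1584.0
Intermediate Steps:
R = -1/31 (R = 1/(-25 - 6) = 1/(-31) = -1/31 ≈ -0.032258)
-36*44 + R = -36*44 - 1/31 = -1584 - 1/31 = -49105/31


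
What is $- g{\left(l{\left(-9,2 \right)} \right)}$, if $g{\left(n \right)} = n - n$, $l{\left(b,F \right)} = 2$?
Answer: $0$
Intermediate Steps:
$g{\left(n \right)} = 0$
$- g{\left(l{\left(-9,2 \right)} \right)} = \left(-1\right) 0 = 0$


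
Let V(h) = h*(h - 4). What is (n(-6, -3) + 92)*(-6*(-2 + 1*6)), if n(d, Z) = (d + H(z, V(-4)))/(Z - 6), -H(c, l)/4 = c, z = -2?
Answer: -6608/3 ≈ -2202.7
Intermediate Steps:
V(h) = h*(-4 + h)
H(c, l) = -4*c
n(d, Z) = (8 + d)/(-6 + Z) (n(d, Z) = (d - 4*(-2))/(Z - 6) = (d + 8)/(-6 + Z) = (8 + d)/(-6 + Z))
(n(-6, -3) + 92)*(-6*(-2 + 1*6)) = ((8 - 6)/(-6 - 3) + 92)*(-6*(-2 + 1*6)) = (2/(-9) + 92)*(-6*(-2 + 6)) = (-⅑*2 + 92)*(-6*4) = (-2/9 + 92)*(-24) = (826/9)*(-24) = -6608/3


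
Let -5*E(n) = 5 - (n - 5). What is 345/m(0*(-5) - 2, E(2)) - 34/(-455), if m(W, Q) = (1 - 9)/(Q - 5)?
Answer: 1036307/3640 ≈ 284.70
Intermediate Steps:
E(n) = -2 + n/5 (E(n) = -(5 - (n - 5))/5 = -(5 - (-5 + n))/5 = -(5 + (5 - n))/5 = -(10 - n)/5 = -2 + n/5)
m(W, Q) = -8/(-5 + Q)
345/m(0*(-5) - 2, E(2)) - 34/(-455) = 345/((-8/(-5 + (-2 + (⅕)*2)))) - 34/(-455) = 345/((-8/(-5 + (-2 + ⅖)))) - 34*(-1/455) = 345/((-8/(-5 - 8/5))) + 34/455 = 345/((-8/(-33/5))) + 34/455 = 345/((-8*(-5/33))) + 34/455 = 345/(40/33) + 34/455 = 345*(33/40) + 34/455 = 2277/8 + 34/455 = 1036307/3640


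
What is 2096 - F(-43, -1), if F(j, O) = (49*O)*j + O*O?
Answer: -12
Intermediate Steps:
F(j, O) = O**2 + 49*O*j (F(j, O) = 49*O*j + O**2 = O**2 + 49*O*j)
2096 - F(-43, -1) = 2096 - (-1)*(-1 + 49*(-43)) = 2096 - (-1)*(-1 - 2107) = 2096 - (-1)*(-2108) = 2096 - 1*2108 = 2096 - 2108 = -12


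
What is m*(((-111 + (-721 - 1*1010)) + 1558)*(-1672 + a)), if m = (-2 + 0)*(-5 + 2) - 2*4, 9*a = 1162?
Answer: -7887248/9 ≈ -8.7636e+5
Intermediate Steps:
a = 1162/9 (a = (⅑)*1162 = 1162/9 ≈ 129.11)
m = -2 (m = -2*(-3) - 8 = 6 - 8 = -2)
m*(((-111 + (-721 - 1*1010)) + 1558)*(-1672 + a)) = -2*((-111 + (-721 - 1*1010)) + 1558)*(-1672 + 1162/9) = -2*((-111 + (-721 - 1010)) + 1558)*(-13886)/9 = -2*((-111 - 1731) + 1558)*(-13886)/9 = -2*(-1842 + 1558)*(-13886)/9 = -(-568)*(-13886)/9 = -2*3943624/9 = -7887248/9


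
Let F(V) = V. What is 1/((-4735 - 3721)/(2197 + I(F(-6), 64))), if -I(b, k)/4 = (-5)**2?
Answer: -2097/8456 ≈ -0.24799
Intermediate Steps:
I(b, k) = -100 (I(b, k) = -4*(-5)**2 = -4*25 = -100)
1/((-4735 - 3721)/(2197 + I(F(-6), 64))) = 1/((-4735 - 3721)/(2197 - 100)) = 1/(-8456/2097) = -2097/8456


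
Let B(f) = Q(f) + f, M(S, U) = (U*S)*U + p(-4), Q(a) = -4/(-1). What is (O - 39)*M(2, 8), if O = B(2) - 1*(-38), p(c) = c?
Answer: 620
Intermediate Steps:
Q(a) = 4 (Q(a) = -4*(-1) = 4)
M(S, U) = -4 + S*U² (M(S, U) = (U*S)*U - 4 = (S*U)*U - 4 = S*U² - 4 = -4 + S*U²)
B(f) = 4 + f
O = 44 (O = (4 + 2) - 1*(-38) = 6 + 38 = 44)
(O - 39)*M(2, 8) = (44 - 39)*(-4 + 2*8²) = 5*(-4 + 2*64) = 5*(-4 + 128) = 5*124 = 620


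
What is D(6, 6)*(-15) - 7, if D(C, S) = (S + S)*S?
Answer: -1087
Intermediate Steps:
D(C, S) = 2*S² (D(C, S) = (2*S)*S = 2*S²)
D(6, 6)*(-15) - 7 = (2*6²)*(-15) - 7 = (2*36)*(-15) - 7 = 72*(-15) - 7 = -1080 - 7 = -1087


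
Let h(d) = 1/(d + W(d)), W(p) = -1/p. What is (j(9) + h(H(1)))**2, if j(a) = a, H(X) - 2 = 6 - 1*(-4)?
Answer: 1687401/20449 ≈ 82.518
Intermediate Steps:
H(X) = 12 (H(X) = 2 + (6 - 1*(-4)) = 2 + (6 + 4) = 2 + 10 = 12)
h(d) = 1/(d - 1/d)
(j(9) + h(H(1)))**2 = (9 + 12/(-1 + 12**2))**2 = (9 + 12/(-1 + 144))**2 = (9 + 12/143)**2 = (1299/143)**2 = 1687401/20449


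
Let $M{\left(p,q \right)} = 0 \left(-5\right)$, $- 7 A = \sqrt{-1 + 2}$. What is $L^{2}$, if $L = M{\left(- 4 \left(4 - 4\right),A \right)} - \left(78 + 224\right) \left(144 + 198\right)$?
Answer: $10667584656$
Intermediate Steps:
$A = - \frac{1}{7}$ ($A = - \frac{\sqrt{-1 + 2}}{7} = - \frac{\sqrt{1}}{7} = \left(- \frac{1}{7}\right) 1 = - \frac{1}{7} \approx -0.14286$)
$M{\left(p,q \right)} = 0$
$L = -103284$ ($L = 0 - \left(78 + 224\right) \left(144 + 198\right) = 0 - 302 \cdot 342 = 0 - 103284 = -103284$)
$L^{2} = \left(-103284\right)^{2} = 10667584656$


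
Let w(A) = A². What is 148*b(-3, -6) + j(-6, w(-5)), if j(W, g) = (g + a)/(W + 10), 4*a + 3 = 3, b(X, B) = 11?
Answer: 6537/4 ≈ 1634.3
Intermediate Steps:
a = 0 (a = -¾ + (¼)*3 = -¾ + ¾ = 0)
j(W, g) = g/(10 + W) (j(W, g) = (g + 0)/(W + 10) = g/(10 + W))
148*b(-3, -6) + j(-6, w(-5)) = 148*11 + (-5)²/(10 - 6) = 1628 + 25/4 = 6537/4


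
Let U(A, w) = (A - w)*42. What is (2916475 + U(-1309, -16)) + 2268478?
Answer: 5130647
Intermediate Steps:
U(A, w) = -42*w + 42*A
(2916475 + U(-1309, -16)) + 2268478 = (2916475 + (-42*(-16) + 42*(-1309))) + 2268478 = (2916475 + (672 - 54978)) + 2268478 = (2916475 - 54306) + 2268478 = 2862169 + 2268478 = 5130647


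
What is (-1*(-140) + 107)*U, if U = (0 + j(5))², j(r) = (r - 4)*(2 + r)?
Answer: 12103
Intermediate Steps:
j(r) = (-4 + r)*(2 + r)
U = 49 (U = (0 + (-8 + 5² - 2*5))² = (0 + (-8 + 25 - 10))² = (0 + 7)² = 7² = 49)
(-1*(-140) + 107)*U = (-1*(-140) + 107)*49 = (140 + 107)*49 = 247*49 = 12103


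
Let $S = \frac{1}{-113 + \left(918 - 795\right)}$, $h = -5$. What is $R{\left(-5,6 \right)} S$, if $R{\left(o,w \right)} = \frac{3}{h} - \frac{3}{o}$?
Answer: $0$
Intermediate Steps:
$R{\left(o,w \right)} = - \frac{3}{5} - \frac{3}{o}$ ($R{\left(o,w \right)} = \frac{3}{-5} - \frac{3}{o} = 3 \left(- \frac{1}{5}\right) - \frac{3}{o} = - \frac{3}{5} - \frac{3}{o}$)
$S = \frac{1}{10}$ ($S = \frac{1}{-113 + \left(918 - 795\right)} = \frac{1}{-113 + 123} = \frac{1}{10} \approx 0.1$)
$R{\left(-5,6 \right)} S = \left(- \frac{3}{5} - \frac{3}{-5}\right) \frac{1}{10} = \left(- \frac{3}{5} - - \frac{3}{5}\right) \frac{1}{10} = \left(- \frac{3}{5} + \frac{3}{5}\right) \frac{1}{10} = 0 \cdot \frac{1}{10} = 0$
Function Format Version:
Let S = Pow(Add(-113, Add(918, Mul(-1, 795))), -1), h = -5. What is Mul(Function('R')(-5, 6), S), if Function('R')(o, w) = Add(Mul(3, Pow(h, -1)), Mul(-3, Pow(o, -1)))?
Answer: 0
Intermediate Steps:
Function('R')(o, w) = Add(Rational(-3, 5), Mul(-3, Pow(o, -1))) (Function('R')(o, w) = Add(Mul(3, Pow(-5, -1)), Mul(-3, Pow(o, -1))) = Add(Mul(3, Rational(-1, 5)), Mul(-3, Pow(o, -1))) = Add(Rational(-3, 5), Mul(-3, Pow(o, -1))))
S = Rational(1, 10) (S = Pow(Add(-113, Add(918, -795)), -1) = Pow(Add(-113, 123), -1) = Pow(10, -1) = Rational(1, 10) ≈ 0.10000)
Mul(Function('R')(-5, 6), S) = Mul(Add(Rational(-3, 5), Mul(-3, Pow(-5, -1))), Rational(1, 10)) = Mul(Add(Rational(-3, 5), Mul(-3, Rational(-1, 5))), Rational(1, 10)) = Mul(Add(Rational(-3, 5), Rational(3, 5)), Rational(1, 10)) = Mul(0, Rational(1, 10)) = 0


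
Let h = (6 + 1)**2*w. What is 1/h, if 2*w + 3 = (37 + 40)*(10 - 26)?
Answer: -2/60515 ≈ -3.3050e-5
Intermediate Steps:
w = -1235/2 (w = -3/2 + ((37 + 40)*(10 - 26))/2 = -3/2 + (77*(-16))/2 = -3/2 + (1/2)*(-1232) = -3/2 - 616 = -1235/2 ≈ -617.50)
h = -60515/2 (h = (6 + 1)**2*(-1235/2) = 7**2*(-1235/2) = 49*(-1235/2) = -60515/2 ≈ -30258.)
1/h = 1/(-60515/2) = -2/60515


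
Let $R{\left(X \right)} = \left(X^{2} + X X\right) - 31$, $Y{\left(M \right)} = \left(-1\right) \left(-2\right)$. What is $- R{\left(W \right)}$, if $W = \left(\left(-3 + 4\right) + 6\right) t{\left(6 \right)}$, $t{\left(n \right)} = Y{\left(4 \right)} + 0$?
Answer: $-361$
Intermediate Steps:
$Y{\left(M \right)} = 2$
$t{\left(n \right)} = 2$ ($t{\left(n \right)} = 2 + 0 = 2$)
$W = 14$ ($W = \left(\left(-3 + 4\right) + 6\right) 2 = \left(1 + 6\right) 2 = 7 \cdot 2 = 14$)
$R{\left(X \right)} = -31 + 2 X^{2}$ ($R{\left(X \right)} = \left(X^{2} + X^{2}\right) - 31 = 2 X^{2} - 31 = -31 + 2 X^{2}$)
$- R{\left(W \right)} = - (-31 + 2 \cdot 14^{2}) = - (-31 + 2 \cdot 196) = - (-31 + 392) = \left(-1\right) 361 = -361$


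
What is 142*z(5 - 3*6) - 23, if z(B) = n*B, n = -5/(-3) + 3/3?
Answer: -14837/3 ≈ -4945.7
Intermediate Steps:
n = 8/3 (n = -5*(-1/3) + 3*(1/3) = 5/3 + 1 = 8/3 ≈ 2.6667)
z(B) = 8*B/3
142*z(5 - 3*6) - 23 = 142*(8*(5 - 3*6)/3) - 23 = 142*(8*(5 - 18)/3) - 23 = 142*((8/3)*(-13)) - 23 = 142*(-104/3) - 23 = -14768/3 - 23 = -14837/3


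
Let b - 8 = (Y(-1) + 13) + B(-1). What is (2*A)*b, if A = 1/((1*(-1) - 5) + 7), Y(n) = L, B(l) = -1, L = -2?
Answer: 36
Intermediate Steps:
Y(n) = -2
A = 1 (A = 1/((-1 - 5) + 7) = 1/(-6 + 7) = 1/1 = 1)
b = 18 (b = 8 + ((-2 + 13) - 1) = 8 + (11 - 1) = 8 + 10 = 18)
(2*A)*b = (2*1)*18 = 2*18 = 36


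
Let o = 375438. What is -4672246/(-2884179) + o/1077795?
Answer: 679839308108/345394856145 ≈ 1.9683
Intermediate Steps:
-4672246/(-2884179) + o/1077795 = -4672246/(-2884179) + 375438/1077795 = -4672246*(-1/2884179) + 375438*(1/1077795) = 4672246/2884179 + 125146/359265 = 679839308108/345394856145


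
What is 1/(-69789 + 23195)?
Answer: -1/46594 ≈ -2.1462e-5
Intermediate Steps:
1/(-69789 + 23195) = 1/(-46594) = -1/46594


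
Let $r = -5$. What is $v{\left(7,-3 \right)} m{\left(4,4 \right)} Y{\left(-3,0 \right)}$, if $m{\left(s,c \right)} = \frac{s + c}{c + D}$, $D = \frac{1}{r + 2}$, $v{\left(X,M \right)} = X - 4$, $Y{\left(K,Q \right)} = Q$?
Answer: $0$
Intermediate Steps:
$v{\left(X,M \right)} = -4 + X$ ($v{\left(X,M \right)} = X - 4 = -4 + X$)
$D = - \frac{1}{3}$ ($D = \frac{1}{-5 + 2} = \frac{1}{-3} = - \frac{1}{3} \approx -0.33333$)
$m{\left(s,c \right)} = \frac{c + s}{- \frac{1}{3} + c}$ ($m{\left(s,c \right)} = \frac{s + c}{c - \frac{1}{3}} = \frac{c + s}{- \frac{1}{3} + c}$)
$v{\left(7,-3 \right)} m{\left(4,4 \right)} Y{\left(-3,0 \right)} = \left(-4 + 7\right) \frac{3 \left(4 + 4\right)}{-1 + 3 \cdot 4} \cdot 0 = 3 \cdot 3 \frac{1}{-1 + 12} \cdot 8 \cdot 0 = 3 \cdot 3 \cdot \frac{1}{11} \cdot 8 \cdot 0 = 3 \cdot \frac{24}{11} \cdot 0 = \frac{72}{11} \cdot 0 = 0$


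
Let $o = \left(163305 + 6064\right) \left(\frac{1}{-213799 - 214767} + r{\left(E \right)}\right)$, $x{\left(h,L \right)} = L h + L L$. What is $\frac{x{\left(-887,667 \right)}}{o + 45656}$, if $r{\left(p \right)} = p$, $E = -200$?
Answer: $\frac{62887774840}{14497592530873} \approx 0.0043378$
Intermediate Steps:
$x{\left(h,L \right)} = L^{2} + L h$ ($x{\left(h,L \right)} = L h + L^{2} = L^{2} + L h$)
$o = - \frac{14517159140169}{428566}$ ($o = \left(163305 + 6064\right) \left(\frac{1}{-213799 - 214767} - 200\right) = 169369 \left(\frac{1}{-428566} - 200\right) = 169369 \left(- \frac{1}{428566} - 200\right) = 169369 \left(- \frac{85713201}{428566}\right) = - \frac{14517159140169}{428566} \approx -3.3874 \cdot 10^{7}$)
$\frac{x{\left(-887,667 \right)}}{o + 45656} = \frac{667 \left(667 - 887\right)}{- \frac{14517159140169}{428566} + 45656} = \frac{667 \left(-220\right)}{- \frac{14497592530873}{428566}} = \left(-146740\right) \left(- \frac{428566}{14497592530873}\right) = \frac{62887774840}{14497592530873}$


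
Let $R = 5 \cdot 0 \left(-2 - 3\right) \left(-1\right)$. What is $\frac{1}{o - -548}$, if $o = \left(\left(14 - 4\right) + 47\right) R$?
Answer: $\frac{1}{548} \approx 0.0018248$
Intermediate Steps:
$R = 0$ ($R = 5 \cdot 0 \left(-5\right) \left(-1\right) = 5 \cdot 0 \left(-1\right) = 0 \left(-1\right) = 0$)
$o = 0$ ($o = \left(\left(14 - 4\right) + 47\right) 0 = \left(10 + 47\right) 0 = 57 \cdot 0 = 0$)
$\frac{1}{o - -548} = \frac{1}{0 - -548} = \frac{1}{0 + \left(-3491 + 4039\right)} = \frac{1}{0 + 548} = \frac{1}{548}$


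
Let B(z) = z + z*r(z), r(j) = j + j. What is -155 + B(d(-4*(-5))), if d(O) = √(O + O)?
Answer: -75 + 2*√10 ≈ -68.675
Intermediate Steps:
d(O) = √2*√O (d(O) = √(2*O) = √2*√O)
r(j) = 2*j
B(z) = z + 2*z² (B(z) = z + z*(2*z) = z + 2*z²)
-155 + B(d(-4*(-5))) = -155 + (√2*√(-4*(-5)))*(1 + 2*(√2*√(-4*(-5)))) = -155 + (√2*√20)*(1 + 2*(√2*√20)) = -155 + (√2*(2*√5))*(1 + 2*(√2*(2*√5))) = -155 + (2*√10)*(1 + 2*(2*√10)) = -155 + (2*√10)*(1 + 4*√10) = -155 + 2*√10*(1 + 4*√10)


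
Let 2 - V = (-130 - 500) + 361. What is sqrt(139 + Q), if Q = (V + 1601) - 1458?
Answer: sqrt(553) ≈ 23.516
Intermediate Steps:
V = 271 (V = 2 - ((-130 - 500) + 361) = 2 - (-630 + 361) = 2 - 1*(-269) = 2 + 269 = 271)
Q = 414 (Q = (271 + 1601) - 1458 = 1872 - 1458 = 414)
sqrt(139 + Q) = sqrt(139 + 414) = sqrt(553)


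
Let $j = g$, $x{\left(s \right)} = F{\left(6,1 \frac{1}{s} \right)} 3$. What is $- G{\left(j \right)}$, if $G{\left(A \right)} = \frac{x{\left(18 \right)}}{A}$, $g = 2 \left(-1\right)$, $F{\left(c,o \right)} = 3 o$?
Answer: $\frac{1}{4} \approx 0.25$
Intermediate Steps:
$g = -2$
$x{\left(s \right)} = \frac{9}{s}$ ($x{\left(s \right)} = 3 \cdot 1 \frac{1}{s} 3 = \frac{3}{s} 3 = \frac{9}{s}$)
$j = -2$
$G{\left(A \right)} = \frac{1}{2 A}$ ($G{\left(A \right)} = \frac{9 \cdot \frac{1}{18}}{A} = \frac{1}{2 A}$)
$- G{\left(j \right)} = - \frac{1}{2 \left(-2\right)} = - \frac{-1}{2 \cdot 2} = \left(-1\right) \left(- \frac{1}{4}\right) = \frac{1}{4}$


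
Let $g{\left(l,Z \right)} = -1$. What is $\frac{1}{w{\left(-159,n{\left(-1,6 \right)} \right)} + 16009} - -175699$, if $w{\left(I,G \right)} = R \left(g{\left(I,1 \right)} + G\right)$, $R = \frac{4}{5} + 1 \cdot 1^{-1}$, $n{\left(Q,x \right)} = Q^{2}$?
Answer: $\frac{2812765292}{16009} \approx 1.757 \cdot 10^{5}$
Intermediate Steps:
$R = \frac{9}{5}$ ($R = 4 \cdot \frac{1}{5} + 1 \cdot 1 = \frac{4}{5} + 1 = \frac{9}{5} \approx 1.8$)
$w{\left(I,G \right)} = - \frac{9}{5} + \frac{9 G}{5}$ ($w{\left(I,G \right)} = \frac{9 \left(-1 + G\right)}{5} = - \frac{9}{5} + \frac{9 G}{5}$)
$\frac{1}{w{\left(-159,n{\left(-1,6 \right)} \right)} + 16009} - -175699 = \frac{1}{\left(- \frac{9}{5} + \frac{9 \left(-1\right)^{2}}{5}\right) + 16009} - -175699 = \frac{1}{\left(- \frac{9}{5} + \frac{9}{5} \cdot 1\right) + 16009} + 175699 = \frac{1}{\left(- \frac{9}{5} + \frac{9}{5}\right) + 16009} + 175699 = \frac{1}{0 + 16009} + 175699 = \frac{1}{16009} + 175699 = \frac{2812765292}{16009}$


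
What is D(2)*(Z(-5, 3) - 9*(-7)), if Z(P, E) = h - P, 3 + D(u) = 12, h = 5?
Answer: 657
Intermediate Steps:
D(u) = 9 (D(u) = -3 + 12 = 9)
Z(P, E) = 5 - P
D(2)*(Z(-5, 3) - 9*(-7)) = 9*((5 - 1*(-5)) - 9*(-7)) = 9*((5 + 5) + 63) = 9*(10 + 63) = 9*73 = 657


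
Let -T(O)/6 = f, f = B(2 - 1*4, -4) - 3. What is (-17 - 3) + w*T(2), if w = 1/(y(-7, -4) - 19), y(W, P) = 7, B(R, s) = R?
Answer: -45/2 ≈ -22.500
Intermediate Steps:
w = -1/12 (w = 1/(7 - 19) = 1/(-12) = -1/12 ≈ -0.083333)
f = -5 (f = (2 - 1*4) - 3 = (2 - 4) - 3 = -2 - 3 = -5)
T(O) = 30 (T(O) = -6*(-5) = 30)
(-17 - 3) + w*T(2) = (-17 - 3) - 1/12*30 = -20 - 5/2 = -45/2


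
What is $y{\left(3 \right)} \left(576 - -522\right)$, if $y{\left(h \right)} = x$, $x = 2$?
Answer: $2196$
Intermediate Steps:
$y{\left(h \right)} = 2$
$y{\left(3 \right)} \left(576 - -522\right) = 2 \left(576 - -522\right) = 2 \left(576 + 522\right) = 2 \cdot 1098 = 2196$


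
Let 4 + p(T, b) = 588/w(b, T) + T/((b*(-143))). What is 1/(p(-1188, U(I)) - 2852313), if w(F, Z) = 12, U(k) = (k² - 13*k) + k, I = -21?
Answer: -1001/2855120256 ≈ -3.5060e-7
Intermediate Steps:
U(k) = k² - 12*k
p(T, b) = 45 - T/(143*b) (p(T, b) = -4 + (588/12 + T/((b*(-143)))) = -4 + (588*(1/12) + T/((-143*b))) = -4 + (49 + T*(-1/(143*b))) = -4 + (49 - T/(143*b)) = 45 - T/(143*b))
1/(p(-1188, U(I)) - 2852313) = 1/((45 - 1/143*(-1188)/(-21*(-12 - 21))) - 2852313) = 1/((45 - 1/143*(-1188)/(-21*(-33))) - 2852313) = 1/((45 - 1/143*(-1188)/693) - 2852313) = 1/((45 - 1/143*(-1188)*1/693) - 2852313) = 1/((45 + 12/1001) - 2852313) = 1/(45057/1001 - 2852313) = 1/(-2855120256/1001) = -1001/2855120256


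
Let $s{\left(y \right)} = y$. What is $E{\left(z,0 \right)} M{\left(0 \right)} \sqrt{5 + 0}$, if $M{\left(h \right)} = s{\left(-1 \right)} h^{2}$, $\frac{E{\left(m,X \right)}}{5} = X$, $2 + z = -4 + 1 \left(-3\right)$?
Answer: $0$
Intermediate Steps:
$z = -9$ ($z = -2 + \left(-4 + 1 \left(-3\right)\right) = -2 - 7 = -9$)
$E{\left(m,X \right)} = 5 X$
$M{\left(h \right)} = - h^{2}$
$E{\left(z,0 \right)} M{\left(0 \right)} \sqrt{5 + 0} = 5 \cdot 0 \left(- 0^{2}\right) \sqrt{5 + 0} = 0 \left(\left(-1\right) 0\right) \sqrt{5} = 0 \cdot 0 \sqrt{5} = 0 \sqrt{5} = 0$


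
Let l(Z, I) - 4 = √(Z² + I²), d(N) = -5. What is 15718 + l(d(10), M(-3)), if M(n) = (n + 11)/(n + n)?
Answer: 15722 + √241/3 ≈ 15727.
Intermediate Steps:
M(n) = (11 + n)/(2*n) (M(n) = (11 + n)/((2*n)) = (11 + n)*(1/(2*n)) = (11 + n)/(2*n))
l(Z, I) = 4 + √(I² + Z²) (l(Z, I) = 4 + √(Z² + I²) = 4 + √(I² + Z²))
15718 + l(d(10), M(-3)) = 15718 + (4 + √(((½)*(11 - 3)/(-3))² + (-5)²)) = 15718 + (4 + √(((½)*(-⅓)*8)² + 25)) = 15718 + (4 + √((-4/3)² + 25)) = 15718 + (4 + √(16/9 + 25)) = 15718 + (4 + √(241/9)) = 15718 + (4 + √241/3) = 15722 + √241/3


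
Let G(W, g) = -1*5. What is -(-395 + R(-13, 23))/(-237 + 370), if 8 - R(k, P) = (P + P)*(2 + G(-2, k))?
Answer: 249/133 ≈ 1.8722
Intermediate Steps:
G(W, g) = -5
R(k, P) = 8 + 6*P (R(k, P) = 8 - (P + P)*(2 - 5) = 8 - 2*P*(-3) = 8 - (-6)*P = 8 + 6*P)
-(-395 + R(-13, 23))/(-237 + 370) = -(-395 + (8 + 6*23))/(-237 + 370) = -(-395 + (8 + 138))/133 = -(-395 + 146)/133 = -(-249)/133 = -1*(-249/133) = 249/133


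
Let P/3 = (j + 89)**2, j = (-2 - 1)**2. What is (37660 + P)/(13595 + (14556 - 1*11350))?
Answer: 66472/16801 ≈ 3.9564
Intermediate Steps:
j = 9 (j = (-3)**2 = 9)
P = 28812 (P = 3*(9 + 89)**2 = 3*98**2 = 3*9604 = 28812)
(37660 + P)/(13595 + (14556 - 1*11350)) = (37660 + 28812)/(13595 + (14556 - 1*11350)) = 66472/(13595 + (14556 - 11350)) = 66472/(13595 + 3206) = 66472/16801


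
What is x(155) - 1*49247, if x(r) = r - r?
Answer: -49247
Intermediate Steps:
x(r) = 0
x(155) - 1*49247 = 0 - 1*49247 = 0 - 49247 = -49247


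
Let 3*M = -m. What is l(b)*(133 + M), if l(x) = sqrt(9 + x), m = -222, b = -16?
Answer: 207*I*sqrt(7) ≈ 547.67*I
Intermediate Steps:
M = 74 (M = (-1*(-222))/3 = (1/3)*222 = 74)
l(b)*(133 + M) = sqrt(9 - 16)*(133 + 74) = sqrt(-7)*207 = (I*sqrt(7))*207 = 207*I*sqrt(7)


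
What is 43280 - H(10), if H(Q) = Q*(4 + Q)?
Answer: 43140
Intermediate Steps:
43280 - H(10) = 43280 - 10*(4 + 10) = 43280 - 10*14 = 43280 - 1*140 = 43280 - 140 = 43140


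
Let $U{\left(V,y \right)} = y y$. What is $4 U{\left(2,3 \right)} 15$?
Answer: $540$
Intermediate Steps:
$U{\left(V,y \right)} = y^{2}$
$4 U{\left(2,3 \right)} 15 = 4 \cdot 3^{2} \cdot 15 = 4 \cdot 9 \cdot 15 = 36 \cdot 15 = 540$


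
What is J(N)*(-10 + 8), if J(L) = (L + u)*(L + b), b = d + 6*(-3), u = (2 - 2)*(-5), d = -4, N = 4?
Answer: 144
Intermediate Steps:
u = 0 (u = 0*(-5) = 0)
b = -22 (b = -4 + 6*(-3) = -4 - 18 = -22)
J(L) = L*(-22 + L) (J(L) = (L + 0)*(L - 22) = L*(-22 + L))
J(N)*(-10 + 8) = (4*(-22 + 4))*(-10 + 8) = (4*(-18))*(-2) = -72*(-2) = 144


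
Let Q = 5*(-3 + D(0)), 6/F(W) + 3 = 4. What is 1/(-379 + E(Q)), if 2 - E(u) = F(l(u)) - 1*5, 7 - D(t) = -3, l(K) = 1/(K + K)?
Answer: -1/378 ≈ -0.0026455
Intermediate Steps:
l(K) = 1/(2*K)
D(t) = 10 (D(t) = 7 - 1*(-3) = 7 + 3 = 10)
F(W) = 6 (F(W) = 6/(-3 + 4) = 6/1 = 6*1 = 6)
Q = 35 (Q = 5*(-3 + 10) = 5*7 = 35)
E(u) = 1 (E(u) = 2 - (6 - 1*5) = 2 - (6 - 5) = 2 - 1*1 = 2 - 1 = 1)
1/(-379 + E(Q)) = 1/(-379 + 1) = 1/(-378) = -1/378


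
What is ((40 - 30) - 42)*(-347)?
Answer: 11104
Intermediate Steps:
((40 - 30) - 42)*(-347) = (10 - 42)*(-347) = -32*(-347) = 11104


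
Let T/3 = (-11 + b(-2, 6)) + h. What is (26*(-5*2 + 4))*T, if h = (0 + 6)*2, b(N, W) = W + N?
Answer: -2340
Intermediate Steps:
b(N, W) = N + W
h = 12 (h = 6*2 = 12)
T = 15 (T = 3*((-11 + (-2 + 6)) + 12) = 3*((-11 + 4) + 12) = 3*(-7 + 12) = 3*5 = 15)
(26*(-5*2 + 4))*T = (26*(-5*2 + 4))*15 = (26*(-10 + 4))*15 = (26*(-6))*15 = -156*15 = -2340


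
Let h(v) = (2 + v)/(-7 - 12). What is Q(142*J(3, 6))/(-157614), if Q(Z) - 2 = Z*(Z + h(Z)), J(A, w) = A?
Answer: -1632877/1497333 ≈ -1.0905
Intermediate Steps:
h(v) = -2/19 - v/19 (h(v) = (2 + v)/(-19) = (2 + v)*(-1/19) = -2/19 - v/19)
Q(Z) = 2 + Z*(-2/19 + 18*Z/19) (Q(Z) = 2 + Z*(Z + (-2/19 - Z/19)) = 2 + Z*(-2/19 + 18*Z/19))
Q(142*J(3, 6))/(-157614) = (2 - 284*3/19 + 18*(142*3)²/19)/(-157614) = (2 - 2/19*426 + (18/19)*426²)*(-1/157614) = (2 - 852/19 + (18/19)*181476)*(-1/157614) = (2 - 852/19 + 3266568/19)*(-1/157614) = (3265754/19)*(-1/157614) = -1632877/1497333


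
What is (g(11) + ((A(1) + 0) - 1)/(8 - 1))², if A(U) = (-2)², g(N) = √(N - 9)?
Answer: 107/49 + 6*√2/7 ≈ 3.3959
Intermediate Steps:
g(N) = √(-9 + N)
A(U) = 4
(g(11) + ((A(1) + 0) - 1)/(8 - 1))² = (√(-9 + 11) + ((4 + 0) - 1)/(8 - 1))² = (√2 + (4 - 1)/7)² = (√2 + 3*(⅐))² = (√2 + 3/7)² = (3/7 + √2)²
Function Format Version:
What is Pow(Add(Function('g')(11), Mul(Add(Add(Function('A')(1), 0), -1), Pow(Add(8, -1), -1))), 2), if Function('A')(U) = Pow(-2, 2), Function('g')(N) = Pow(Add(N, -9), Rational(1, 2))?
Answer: Add(Rational(107, 49), Mul(Rational(6, 7), Pow(2, Rational(1, 2)))) ≈ 3.3959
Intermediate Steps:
Function('g')(N) = Pow(Add(-9, N), Rational(1, 2))
Function('A')(U) = 4
Pow(Add(Function('g')(11), Mul(Add(Add(Function('A')(1), 0), -1), Pow(Add(8, -1), -1))), 2) = Pow(Add(Pow(Add(-9, 11), Rational(1, 2)), Mul(Add(Add(4, 0), -1), Pow(Add(8, -1), -1))), 2) = Pow(Add(Pow(2, Rational(1, 2)), Mul(Add(4, -1), Pow(7, -1))), 2) = Pow(Add(Pow(2, Rational(1, 2)), Mul(3, Rational(1, 7))), 2) = Pow(Add(Pow(2, Rational(1, 2)), Rational(3, 7)), 2) = Pow(Add(Rational(3, 7), Pow(2, Rational(1, 2))), 2)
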